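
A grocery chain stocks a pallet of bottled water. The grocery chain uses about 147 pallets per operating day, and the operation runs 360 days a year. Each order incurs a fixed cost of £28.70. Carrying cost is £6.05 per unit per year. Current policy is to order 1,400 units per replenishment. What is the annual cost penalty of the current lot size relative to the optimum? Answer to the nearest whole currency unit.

Annual demand D = 147 × 360 = 52,920.
EOQ = √(2DS/H) = √(2 × 52,920 × 28.7 / 6.05) ≈ 708.58.
Cost at Q* = (D/Q*)S + (Q*/2)H = √(2DSH) ≈ £4,286.90.
Cost at Q = 1,400: (52,920/1,400)×28.7 + (1,400/2)×6.05 = £1,084.86 + £4,235.00 = £5,319.86.
Excess = £5,319.86 − £4,286.90 = £1,032.96.

Extra cost ≈ £1,033 per year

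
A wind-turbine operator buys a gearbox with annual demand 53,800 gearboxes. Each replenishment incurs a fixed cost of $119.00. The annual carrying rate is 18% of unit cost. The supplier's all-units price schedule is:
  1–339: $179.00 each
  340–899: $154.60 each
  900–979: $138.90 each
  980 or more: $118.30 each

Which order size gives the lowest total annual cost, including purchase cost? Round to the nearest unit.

Q* ≈ 980 gearboxes

Holding cost per unit per year at price C is H = 0.18·C.
Candidates are each tier's EOQ (if it falls in that tier) and each price-break quantity.
Tier 1 ($179.00): EOQ = 630.4 exceeds tier's upper bound 339, so this tier is dominated.
EOQ at $154.60 = 678.3 (feasible in tier 2): TC = 53,800×$154.60 + (53,800/678.3)×119 + (678.3/2)×0.18×$154.60 = $8,336,356.46.
EOQ at $138.90 = 715.6 < 900, so use break Q=900: TC = 53,800×$138.90 + (53,800/900.0)×119 + (900.0/2)×0.18×$138.90 = $7,491,184.46.
EOQ at $118.30 = 775.4 < 980, so use break Q=980: TC = 53,800×$118.30 + (53,800/980.0)×119 + (980.0/2)×0.18×$118.30 = $6,381,506.92.
Lowest total cost is $6,381,506.92 at Q = 980.0.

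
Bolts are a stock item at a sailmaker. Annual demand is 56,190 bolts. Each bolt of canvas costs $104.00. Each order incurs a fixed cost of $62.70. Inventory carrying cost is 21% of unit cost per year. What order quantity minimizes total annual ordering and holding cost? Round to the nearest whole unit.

Q* ≈ 568 bolts

Holding cost H = 0.21 × $104.00 = $21.8400 per unit per year.
EOQ = √(2DS / H) = √(2 × 56,190 × 62.7 / 21.84).
= √(7,046,226 / 21.84) = √322,629.3956 ≈ 568.005.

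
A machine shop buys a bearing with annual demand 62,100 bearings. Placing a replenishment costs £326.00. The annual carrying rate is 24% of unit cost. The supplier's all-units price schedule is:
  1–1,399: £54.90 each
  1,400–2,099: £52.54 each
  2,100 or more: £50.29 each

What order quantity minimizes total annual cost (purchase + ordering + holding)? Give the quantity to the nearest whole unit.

Q* ≈ 2,100 bearings

Holding cost per unit per year at price C is H = 0.24·C.
Candidates are each tier's EOQ (if it falls in that tier) and each price-break quantity.
Tier 1 (£54.90): EOQ = 1753.0 exceeds tier's upper bound 1399, so this tier is dominated.
EOQ at £52.54 = 1791.9 (feasible in tier 2): TC = 62,100×£52.54 + (62,100/1791.9)×326 + (1791.9/2)×0.24×£52.54 = £3,285,329.41.
EOQ at £50.29 = 1831.6 < 2100, so use break Q=2100: TC = 62,100×£50.29 + (62,100/2100.0)×326 + (2100.0/2)×0.24×£50.29 = £3,145,322.37.
Lowest total cost is £3,145,322.37 at Q = 2100.0.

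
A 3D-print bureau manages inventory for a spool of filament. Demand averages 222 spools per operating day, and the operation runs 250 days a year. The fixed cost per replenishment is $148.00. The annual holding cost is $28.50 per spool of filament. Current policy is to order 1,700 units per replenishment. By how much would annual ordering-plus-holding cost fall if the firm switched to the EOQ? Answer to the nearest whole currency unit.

Extra cost ≈ $7,419 per year

Annual demand D = 222 × 250 = 55,500.
EOQ = √(2DS/H) = √(2 × 55,500 × 148 / 28.5) ≈ 759.22.
Cost at Q* = (D/Q*)S + (Q*/2)H = √(2DSH) ≈ $21,637.88.
Cost at Q = 1,700: (55,500/1,700)×148 + (1,700/2)×28.5 = $4,831.76 + $24,225.00 = $29,056.76.
Excess = $29,056.76 − $21,637.88 = $7,418.88.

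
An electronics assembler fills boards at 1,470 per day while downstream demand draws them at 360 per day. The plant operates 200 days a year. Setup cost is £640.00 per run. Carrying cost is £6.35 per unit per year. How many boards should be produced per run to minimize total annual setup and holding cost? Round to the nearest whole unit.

Q* ≈ 4,384 boards

Annual demand D = 360 × 200 = 72,000.
Production build-up factor (1 − d/p) = 1 − 360/1,470 = 0.7551.
Q* = √(2DS / (H(1 − d/p))) = √(2 × 72,000 × 640 / (6.35 × 0.7551)).
= √(92,160,000 / 4.7949) ≈ 4384.111.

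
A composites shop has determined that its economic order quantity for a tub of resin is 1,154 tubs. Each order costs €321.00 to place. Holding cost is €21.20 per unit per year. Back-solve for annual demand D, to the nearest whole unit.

D ≈ 43,976 tubs per year

The basic EOQ model gives Q* = √(2DS/H); rearrange for the unknown.
From Q* = √(2DS/H): D = Q*²H / (2S) = 1,154² × 21.2 / (2 × 321) = 43975.669.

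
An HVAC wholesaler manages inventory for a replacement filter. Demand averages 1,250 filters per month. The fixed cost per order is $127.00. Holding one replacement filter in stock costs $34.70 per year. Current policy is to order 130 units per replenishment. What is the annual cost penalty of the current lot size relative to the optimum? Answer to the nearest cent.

Annual demand D = 1,250 × 12 = 15,000.
EOQ = √(2DS/H) = √(2 × 15,000 × 127 / 34.7) ≈ 331.36.
Cost at Q* = (D/Q*)S + (Q*/2)H = √(2DSH) ≈ $11,498.13.
Cost at Q = 130: (15,000/130)×127 + (130/2)×34.7 = $14,653.85 + $2,255.50 = $16,909.35.
Excess = $16,909.35 − $11,498.13 = $5,411.22.

Extra cost ≈ $5,411.22 per year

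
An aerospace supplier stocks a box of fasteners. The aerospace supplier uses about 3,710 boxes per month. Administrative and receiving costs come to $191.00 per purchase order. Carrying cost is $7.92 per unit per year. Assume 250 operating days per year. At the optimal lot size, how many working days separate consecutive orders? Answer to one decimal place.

Annual demand D = 3,710 × 12 = 44,520.
Q* = √(2DS/H) = √(2 × 44,520 × 191 / 7.92) ≈ 1465.37.
Cycle time = Q*/D × 250 = 1465.37 / 44,520 × 250 ≈ 8.229 days.

T ≈ 8.2 days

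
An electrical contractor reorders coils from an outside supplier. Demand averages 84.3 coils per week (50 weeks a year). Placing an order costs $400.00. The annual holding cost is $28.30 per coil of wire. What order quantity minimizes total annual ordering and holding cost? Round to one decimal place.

Q* ≈ 345.2 coils

Annual demand D = 84.3 × 50 = 4,215.
EOQ = √(2DS / H) = √(2 × 4,215 × 400 / 28.3).
= √(3,372,000 / 28.3) = √119,151.9435 ≈ 345.184.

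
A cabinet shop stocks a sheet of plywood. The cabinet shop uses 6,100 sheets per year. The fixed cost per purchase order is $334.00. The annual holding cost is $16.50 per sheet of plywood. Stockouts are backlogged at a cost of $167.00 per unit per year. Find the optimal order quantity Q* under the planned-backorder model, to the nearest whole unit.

Q* ≈ 521 sheets

With planned backorders, Q* = √(2DS/H) · √((H+B)/B).
√(2DS/H) = √(2 × 6,100 × 334 / 16.5) = 496.948.
√((H+B)/B) = √((16.5+167)/167) = 1.0482.
Q* ≈ 520.920.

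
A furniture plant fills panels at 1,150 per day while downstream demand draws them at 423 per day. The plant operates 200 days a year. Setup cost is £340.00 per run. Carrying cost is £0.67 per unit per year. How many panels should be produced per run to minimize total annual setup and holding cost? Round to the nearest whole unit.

Q* ≈ 11,654 panels

Annual demand D = 423 × 200 = 84,600.
Production build-up factor (1 − d/p) = 1 − 423/1,150 = 0.6322.
Q* = √(2DS / (H(1 − d/p))) = √(2 × 84,600 × 340 / (0.67 × 0.6322)).
= √(57,528,000 / 0.4236) ≈ 11654.240.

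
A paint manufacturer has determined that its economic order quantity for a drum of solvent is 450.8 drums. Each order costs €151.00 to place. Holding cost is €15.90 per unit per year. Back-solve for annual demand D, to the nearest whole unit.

D ≈ 10,699 drums per year

The basic EOQ model gives Q* = √(2DS/H); rearrange for the unknown.
From Q* = √(2DS/H): D = Q*²H / (2S) = 450.8² × 15.9 / (2 × 151) = 10699.365.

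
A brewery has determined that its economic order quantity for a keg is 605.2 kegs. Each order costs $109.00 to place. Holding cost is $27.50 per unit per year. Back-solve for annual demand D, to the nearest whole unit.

D ≈ 46,203 kegs per year

Squaring Q* = √(2DS/H) gives Q*² = 2DS/H.
From Q* = √(2DS/H): D = Q*²H / (2S) = 605.2² × 27.5 / (2 × 109) = 46203.411.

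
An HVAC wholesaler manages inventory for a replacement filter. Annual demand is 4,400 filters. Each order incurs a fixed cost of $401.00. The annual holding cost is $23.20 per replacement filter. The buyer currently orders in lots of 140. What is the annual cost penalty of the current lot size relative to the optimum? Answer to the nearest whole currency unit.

Extra cost ≈ $5,179 per year

EOQ = √(2DS/H) = √(2 × 4,400 × 401 / 23.2) ≈ 390.00.
Cost at Q* = (D/Q*)S + (Q*/2)H = √(2DSH) ≈ $9,048.10.
Cost at Q = 140: (4,400/140)×401 + (140/2)×23.2 = $12,602.86 + $1,624.00 = $14,226.86.
Excess = $14,226.86 − $9,048.10 = $5,178.75.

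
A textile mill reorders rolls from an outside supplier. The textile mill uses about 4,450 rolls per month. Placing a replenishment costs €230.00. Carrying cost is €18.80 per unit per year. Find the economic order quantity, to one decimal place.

Annual demand D = 4,450 × 12 = 53,400.
EOQ = √(2DS / H) = √(2 × 53,400 × 230 / 18.8).
= √(24,564,000 / 18.8) = √1,306,595.7447 ≈ 1143.064.

Q* ≈ 1,143.1 rolls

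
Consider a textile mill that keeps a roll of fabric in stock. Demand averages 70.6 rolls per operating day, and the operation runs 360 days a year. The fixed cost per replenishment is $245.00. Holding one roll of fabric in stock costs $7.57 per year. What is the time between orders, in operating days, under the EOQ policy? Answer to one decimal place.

T ≈ 18.2 days

Annual demand D = 70.6 × 360 = 25,416.
The optimal lot size = √(2DS/H) = √(2 × 25,416 × 245 / 7.57) ≈ 1282.64.
Cycle time = Q*/D × 360 = 1282.64 / 25,416 × 360 ≈ 18.168 days.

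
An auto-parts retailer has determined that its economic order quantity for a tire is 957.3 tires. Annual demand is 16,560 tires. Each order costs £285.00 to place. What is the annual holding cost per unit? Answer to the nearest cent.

H ≈ £10.30

The basic EOQ model gives Q* = √(2DS/H); rearrange for the unknown.
From Q* = √(2DS/H): H = 2DS / Q*² = 2 × 16,560 × 285 / 957.3² = 10.3000.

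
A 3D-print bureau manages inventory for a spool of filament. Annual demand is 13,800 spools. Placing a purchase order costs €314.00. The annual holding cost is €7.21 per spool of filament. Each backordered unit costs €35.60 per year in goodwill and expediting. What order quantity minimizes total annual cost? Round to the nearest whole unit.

Q* ≈ 1,202 spools

With planned backorders, Q* = √(2DS/H) · √((H+B)/B).
√(2DS/H) = √(2 × 13,800 × 314 / 7.21) = 1096.356.
√((H+B)/B) = √((7.21+35.6)/35.6) = 1.0966.
Q* ≈ 1202.263.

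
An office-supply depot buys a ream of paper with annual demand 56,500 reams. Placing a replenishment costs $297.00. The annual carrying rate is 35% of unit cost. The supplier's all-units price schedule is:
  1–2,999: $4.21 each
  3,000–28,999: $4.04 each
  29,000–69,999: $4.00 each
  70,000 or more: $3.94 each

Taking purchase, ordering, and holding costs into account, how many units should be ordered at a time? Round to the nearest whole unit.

Holding cost per unit per year at price C is H = 0.35·C.
Candidates are each tier's EOQ (if it falls in that tier) and each price-break quantity.
Tier 1 ($4.21): EOQ = 4772.5 exceeds tier's upper bound 2999, so this tier is dominated.
EOQ at $4.04 = 4871.8 (feasible in tier 2): TC = 56,500×$4.04 + (56,500/4871.8)×297 + (4871.8/2)×0.35×$4.04 = $235,148.78.
EOQ at $4.00 = 4896.1 < 29000, so use break Q=29000: TC = 56,500×$4.00 + (56,500/29000.0)×297 + (29000.0/2)×0.35×$4.00 = $246,878.64.
EOQ at $3.94 = 4933.3 < 70000, so use break Q=70000: TC = 56,500×$3.94 + (56,500/70000.0)×297 + (70000.0/2)×0.35×$3.94 = $271,114.72.
Lowest total cost is $235,148.78 at Q = 4871.8.

Q* ≈ 4,872 reams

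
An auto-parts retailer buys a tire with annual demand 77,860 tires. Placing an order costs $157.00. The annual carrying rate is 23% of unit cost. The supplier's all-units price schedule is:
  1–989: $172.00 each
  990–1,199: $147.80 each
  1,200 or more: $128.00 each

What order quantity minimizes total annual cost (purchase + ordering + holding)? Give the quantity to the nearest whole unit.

Holding cost per unit per year at price C is H = 0.23·C.
For each price level, check whether its EOQ is feasible; otherwise the best quantity at that price is the breakpoint.
EOQ at $172.00 = 786.1 (feasible in tier 1): TC = 77,860×$172.00 + (77,860/786.1)×157 + (786.1/2)×0.23×$172.00 = $13,423,019.27.
EOQ at $147.80 = 848.0 < 990, so use break Q=990: TC = 77,860×$147.80 + (77,860/990.0)×157 + (990.0/2)×0.23×$147.80 = $11,536,882.52.
EOQ at $128.00 = 911.3 < 1200, so use break Q=1200: TC = 77,860×$128.00 + (77,860/1200.0)×157 + (1200.0/2)×0.23×$128.00 = $9,993,930.68.
Lowest total cost is $9,993,930.68 at Q = 1200.0.

Q* ≈ 1,200 tires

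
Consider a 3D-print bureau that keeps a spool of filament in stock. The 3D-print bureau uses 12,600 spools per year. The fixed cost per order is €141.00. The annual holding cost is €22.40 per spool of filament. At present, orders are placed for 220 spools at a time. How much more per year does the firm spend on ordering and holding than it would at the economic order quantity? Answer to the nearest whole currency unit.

Extra cost ≈ €1,618 per year

EOQ = √(2DS/H) = √(2 × 12,600 × 141 / 22.4) ≈ 398.28.
Cost at Q* = (D/Q*)S + (Q*/2)H = √(2DSH) ≈ €8,921.42.
Cost at Q = 220: (12,600/220)×141 + (220/2)×22.4 = €8,075.45 + €2,464.00 = €10,539.45.
Excess = €10,539.45 − €8,921.42 = €1,618.04.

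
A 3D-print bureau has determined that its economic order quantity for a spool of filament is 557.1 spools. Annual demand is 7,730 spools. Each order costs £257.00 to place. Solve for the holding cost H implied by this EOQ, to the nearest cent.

Invert the EOQ relation Q*² = 2DS/H.
From Q* = √(2DS/H): H = 2DS / Q*² = 2 × 7,730 × 257 / 557.1² = 12.8020.

H ≈ £12.80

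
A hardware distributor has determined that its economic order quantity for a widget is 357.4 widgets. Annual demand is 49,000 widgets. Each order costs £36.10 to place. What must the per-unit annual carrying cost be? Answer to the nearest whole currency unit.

H ≈ £28

The basic EOQ model gives Q* = √(2DS/H); rearrange for the unknown.
From Q* = √(2DS/H): H = 2DS / Q*² = 2 × 49,000 × 36.1 / 357.4² = 27.6965.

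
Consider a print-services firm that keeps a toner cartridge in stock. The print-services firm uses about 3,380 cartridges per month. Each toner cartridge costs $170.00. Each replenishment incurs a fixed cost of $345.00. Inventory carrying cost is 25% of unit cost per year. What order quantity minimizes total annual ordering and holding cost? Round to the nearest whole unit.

Annual demand D = 3,380 × 12 = 40,560.
Holding cost H = 0.25 × $170.00 = $42.5000 per unit per year.
EOQ = √(2DS / H) = √(2 × 40,560 × 345 / 42.5).
= √(27,986,400 / 42.5) = √658,503.5294 ≈ 811.482.

Q* ≈ 811 cartridges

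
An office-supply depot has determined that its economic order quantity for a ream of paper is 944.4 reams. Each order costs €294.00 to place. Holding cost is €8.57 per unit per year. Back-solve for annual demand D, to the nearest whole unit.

D ≈ 12,999 reams per year

Squaring Q* = √(2DS/H) gives Q*² = 2DS/H.
From Q* = √(2DS/H): D = Q*²H / (2S) = 944.4² × 8.57 / (2 × 294) = 12999.165.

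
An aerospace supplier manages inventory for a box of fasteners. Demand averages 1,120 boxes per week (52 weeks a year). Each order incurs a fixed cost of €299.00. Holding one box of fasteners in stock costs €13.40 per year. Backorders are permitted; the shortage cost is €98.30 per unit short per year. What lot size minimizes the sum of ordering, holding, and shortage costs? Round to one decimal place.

Q* ≈ 1,718.5 boxes

Annual demand D = 1,120 × 52 = 58,240.
With planned backorders, Q* = √(2DS/H) · √((H+B)/B).
√(2DS/H) = √(2 × 58,240 × 299 / 13.4) = 1612.163.
√((H+B)/B) = √((13.4+98.3)/98.3) = 1.0660.
Q* ≈ 1718.536.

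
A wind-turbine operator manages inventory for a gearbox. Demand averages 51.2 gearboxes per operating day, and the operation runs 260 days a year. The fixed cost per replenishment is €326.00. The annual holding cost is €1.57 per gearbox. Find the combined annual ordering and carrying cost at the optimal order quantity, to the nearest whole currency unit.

Annual demand D = 51.2 × 260 = 13,312.
Q* = √(2DS/H) = √(2 × 13,312 × 326 / 1.57) ≈ 2351.23.
At the optimum the two cost components are equal, so total cost = 2·(Q*/2)H = Q*·H.
Minimum total = √(2DSH) = √(2 × 13,312 × 326 × 1.57) ≈ 3691.435.

TC* ≈ €3,691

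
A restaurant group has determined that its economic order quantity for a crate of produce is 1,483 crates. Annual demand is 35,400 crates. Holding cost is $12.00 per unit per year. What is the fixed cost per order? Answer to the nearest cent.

S ≈ $372.76

Invert the EOQ relation Q*² = 2DS/H.
From Q* = √(2DS/H): S = Q*²H / (2D) = 1,483² × 12 / (2 × 35,400) = 372.7608.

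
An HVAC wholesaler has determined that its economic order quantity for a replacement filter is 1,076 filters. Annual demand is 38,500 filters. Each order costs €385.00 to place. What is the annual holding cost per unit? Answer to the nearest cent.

H ≈ €25.61

Invert the EOQ relation Q*² = 2DS/H.
From Q* = √(2DS/H): H = 2DS / Q*² = 2 × 38,500 × 385 / 1,076² = 25.6051.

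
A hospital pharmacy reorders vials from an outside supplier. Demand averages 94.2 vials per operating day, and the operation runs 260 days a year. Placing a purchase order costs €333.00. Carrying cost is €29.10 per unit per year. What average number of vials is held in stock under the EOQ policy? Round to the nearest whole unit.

Average inventory ≈ 374 vials

Annual demand D = 94.2 × 260 = 24,492.
Q* = √(2DS/H) = √(2 × 24,492 × 333 / 29.1) ≈ 748.69.
Average inventory = Q*/2 ≈ 748.69 / 2 = 374.346.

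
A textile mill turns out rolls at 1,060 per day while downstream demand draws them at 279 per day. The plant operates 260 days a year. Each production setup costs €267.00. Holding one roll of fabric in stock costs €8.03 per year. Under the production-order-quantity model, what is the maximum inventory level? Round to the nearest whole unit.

I_max ≈ 1,885 rolls

Annual demand D = 279 × 260 = 72,540.
Production build-up factor (1 − d/p) = 1 − 279/1,060 = 0.7368.
Q* = √(2DS / (H(1 − d/p))) = √(2 × 72,540 × 267 / (8.03 × 0.7368)).
= √(38,736,360 / 5.9164) ≈ 2558.757.
Maximum inventory = Q*(1 − d/p) = 2558.757 × 0.7368 ≈ 1885.273.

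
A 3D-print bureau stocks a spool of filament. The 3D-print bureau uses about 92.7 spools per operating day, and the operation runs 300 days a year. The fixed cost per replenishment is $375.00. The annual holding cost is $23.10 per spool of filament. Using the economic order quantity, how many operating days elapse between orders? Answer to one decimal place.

Annual demand D = 92.7 × 300 = 27,810.
Q* = √(2DS/H) = √(2 × 27,810 × 375 / 23.1) ≈ 950.22.
Cycle time = Q*/D × 300 = 950.22 / 27,810 × 300 ≈ 10.251 days.

T ≈ 10.3 days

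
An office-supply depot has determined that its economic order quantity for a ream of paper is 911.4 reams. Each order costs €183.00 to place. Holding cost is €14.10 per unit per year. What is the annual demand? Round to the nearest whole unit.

D ≈ 32,000 reams per year

The basic EOQ model gives Q* = √(2DS/H); rearrange for the unknown.
From Q* = √(2DS/H): D = Q*²H / (2S) = 911.4² × 14.1 / (2 × 183) = 32000.449.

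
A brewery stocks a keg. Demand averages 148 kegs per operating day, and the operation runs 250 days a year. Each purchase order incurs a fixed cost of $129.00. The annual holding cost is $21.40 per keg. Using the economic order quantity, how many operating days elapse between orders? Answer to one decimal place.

T ≈ 4.5 days

Annual demand D = 148 × 250 = 37,000.
The optimal lot size = √(2DS/H) = √(2 × 37,000 × 129 / 21.4) ≈ 667.89.
Cycle time = Q*/D × 250 = 667.89 / 37,000 × 250 ≈ 4.513 days.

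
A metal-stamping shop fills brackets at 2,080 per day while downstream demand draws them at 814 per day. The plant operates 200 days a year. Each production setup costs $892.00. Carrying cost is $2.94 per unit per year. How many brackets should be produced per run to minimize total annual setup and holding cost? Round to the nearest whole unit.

Q* ≈ 12,740 brackets

Annual demand D = 814 × 200 = 162,800.
Production build-up factor (1 − d/p) = 1 − 814/2,080 = 0.6087.
Q* = √(2DS / (H(1 − d/p))) = √(2 × 162,800 × 892 / (2.94 × 0.6087)).
= √(290,435,200 / 1.7894) ≈ 12739.893.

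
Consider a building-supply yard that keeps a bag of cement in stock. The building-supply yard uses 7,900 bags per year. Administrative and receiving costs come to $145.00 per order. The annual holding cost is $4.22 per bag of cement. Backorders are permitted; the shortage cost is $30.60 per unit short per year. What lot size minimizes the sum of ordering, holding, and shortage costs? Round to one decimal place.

Q* ≈ 786.0 bags

With planned backorders, Q* = √(2DS/H) · √((H+B)/B).
√(2DS/H) = √(2 × 7,900 × 145 / 4.22) = 736.811.
√((H+B)/B) = √((4.22+30.6)/30.6) = 1.0667.
Q* ≈ 785.977.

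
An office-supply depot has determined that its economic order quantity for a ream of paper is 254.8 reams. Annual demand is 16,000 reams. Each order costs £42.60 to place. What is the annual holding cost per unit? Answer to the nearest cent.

Squaring Q* = √(2DS/H) gives Q*² = 2DS/H.
From Q* = √(2DS/H): H = 2DS / Q*² = 2 × 16,000 × 42.6 / 254.8² = 20.9972.

H ≈ £21.00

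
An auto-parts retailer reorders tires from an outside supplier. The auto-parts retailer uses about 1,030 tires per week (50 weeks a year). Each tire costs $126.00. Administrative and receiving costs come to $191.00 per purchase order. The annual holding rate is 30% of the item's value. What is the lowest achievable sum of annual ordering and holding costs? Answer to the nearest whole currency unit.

Annual demand D = 1,030 × 50 = 51,500.
Holding cost H = 0.30 × $126.00 = $37.8000 per unit per year.
The optimal lot size = √(2DS/H) = √(2 × 51,500 × 191 / 37.8) ≈ 721.42.
At Q*, ordering cost (D/Q*)S equals holding cost (Q*/2)H, each = √(DSH/2).
Minimum total = √(2DSH) = √(2 × 51,500 × 191 × 37.8) ≈ 27269.752.

TC* ≈ $27,270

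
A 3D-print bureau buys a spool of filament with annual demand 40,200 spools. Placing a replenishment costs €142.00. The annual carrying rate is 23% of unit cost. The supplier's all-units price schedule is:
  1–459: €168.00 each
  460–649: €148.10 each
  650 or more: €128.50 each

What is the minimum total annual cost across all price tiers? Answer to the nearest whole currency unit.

TC* ≈ €5,184,088

Holding cost per unit per year at price C is H = 0.23·C.
Evaluate total cost at each tier's feasible EOQ or, if the EOQ is below the tier, at the tier's minimum quantity.
Tier 1 (€168.00): EOQ = 543.6 exceeds tier's upper bound 459, so this tier is dominated.
EOQ at €148.10 = 578.9 (feasible in tier 2): TC = 40,200×€148.10 + (40,200/578.9)×142 + (578.9/2)×0.23×€148.10 = €5,973,340.31.
EOQ at €128.50 = 621.5 < 650, so use break Q=650: TC = 40,200×€128.50 + (40,200/650.0)×142 + (650.0/2)×0.23×€128.50 = €5,184,087.53.
Lowest total cost among the candidates is at Q = 650.0.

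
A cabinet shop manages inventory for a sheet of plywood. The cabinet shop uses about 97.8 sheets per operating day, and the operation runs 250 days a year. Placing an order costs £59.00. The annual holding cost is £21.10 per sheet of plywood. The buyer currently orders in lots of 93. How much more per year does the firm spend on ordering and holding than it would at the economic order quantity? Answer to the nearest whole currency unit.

Annual demand D = 97.8 × 250 = 24,450.
EOQ = √(2DS/H) = √(2 × 24,450 × 59 / 21.1) ≈ 369.78.
Cost at Q* = (D/Q*)S + (Q*/2)H = √(2DSH) ≈ £7,802.28.
Cost at Q = 93: (24,450/93)×59 + (93/2)×21.1 = £15,511.29 + £981.15 = £16,492.44.
Excess = £16,492.44 − £7,802.28 = £8,690.16.

Extra cost ≈ £8,690 per year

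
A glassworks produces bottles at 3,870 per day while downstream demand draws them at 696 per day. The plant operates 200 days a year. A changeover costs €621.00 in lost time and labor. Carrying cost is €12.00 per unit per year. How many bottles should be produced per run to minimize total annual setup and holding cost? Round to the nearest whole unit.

Annual demand D = 696 × 200 = 139,200.
Production build-up factor (1 − d/p) = 1 − 696/3,870 = 0.8202.
Q* = √(2DS / (H(1 − d/p))) = √(2 × 139,200 × 621 / (12 × 0.8202)).
= √(172,886,400 / 9.8419) ≈ 4191.233.

Q* ≈ 4,191 bottles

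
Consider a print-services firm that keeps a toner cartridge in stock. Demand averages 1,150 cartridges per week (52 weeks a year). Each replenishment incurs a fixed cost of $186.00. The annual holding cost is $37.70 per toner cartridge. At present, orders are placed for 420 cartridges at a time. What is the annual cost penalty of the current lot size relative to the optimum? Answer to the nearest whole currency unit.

Annual demand D = 1,150 × 52 = 59,800.
EOQ = √(2DS/H) = √(2 × 59,800 × 186 / 37.7) ≈ 768.16.
Cost at Q* = (D/Q*)S + (Q*/2)H = √(2DSH) ≈ $28,959.61.
Cost at Q = 420: (59,800/420)×186 + (420/2)×37.7 = $26,482.86 + $7,917.00 = $34,399.86.
Excess = $34,399.86 − $28,959.61 = $5,440.25.

Extra cost ≈ $5,440 per year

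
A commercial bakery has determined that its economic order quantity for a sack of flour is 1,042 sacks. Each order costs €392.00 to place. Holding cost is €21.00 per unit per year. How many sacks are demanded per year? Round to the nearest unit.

Squaring Q* = √(2DS/H) gives Q*² = 2DS/H.
From Q* = √(2DS/H): D = Q*²H / (2S) = 1,042² × 21 / (2 × 392) = 29082.964.

D ≈ 29,083 sacks per year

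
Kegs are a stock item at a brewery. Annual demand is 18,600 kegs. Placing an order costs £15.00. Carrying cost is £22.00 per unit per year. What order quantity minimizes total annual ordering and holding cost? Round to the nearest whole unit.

Q* ≈ 159 kegs

EOQ = √(2DS / H) = √(2 × 18,600 × 15 / 22).
= √(558,000 / 22) = √25,363.6364 ≈ 159.260.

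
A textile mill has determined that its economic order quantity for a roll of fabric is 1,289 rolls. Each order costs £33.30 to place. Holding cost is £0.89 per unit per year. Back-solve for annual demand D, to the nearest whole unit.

D ≈ 22,204 rolls per year

Invert the EOQ relation Q*² = 2DS/H.
From Q* = √(2DS/H): D = Q*²H / (2S) = 1,289² × 0.89 / (2 × 33.3) = 22203.509.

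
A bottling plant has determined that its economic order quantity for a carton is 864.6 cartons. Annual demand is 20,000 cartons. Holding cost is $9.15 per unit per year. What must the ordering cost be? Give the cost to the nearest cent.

Invert the EOQ relation Q*² = 2DS/H.
From Q* = √(2DS/H): S = Q*²H / (2D) = 864.6² × 9.15 / (2 × 20,000) = 170.9982.

S ≈ $171.00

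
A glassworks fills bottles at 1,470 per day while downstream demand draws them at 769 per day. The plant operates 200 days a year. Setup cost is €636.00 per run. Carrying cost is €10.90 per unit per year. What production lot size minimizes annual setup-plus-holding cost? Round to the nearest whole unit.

Annual demand D = 769 × 200 = 153,800.
Production build-up factor (1 − d/p) = 1 − 769/1,470 = 0.4769.
Q* = √(2DS / (H(1 − d/p))) = √(2 × 153,800 × 636 / (10.9 × 0.4769)).
= √(195,633,600 / 5.1979) ≈ 6134.909.

Q* ≈ 6,135 bottles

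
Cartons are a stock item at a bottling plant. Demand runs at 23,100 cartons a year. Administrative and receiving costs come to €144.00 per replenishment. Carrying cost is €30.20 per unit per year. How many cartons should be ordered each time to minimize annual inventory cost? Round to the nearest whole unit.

Q* ≈ 469 cartons

EOQ = √(2DS / H) = √(2 × 23,100 × 144 / 30.2).
= √(6,652,800 / 30.2) = √220,291.3907 ≈ 469.352.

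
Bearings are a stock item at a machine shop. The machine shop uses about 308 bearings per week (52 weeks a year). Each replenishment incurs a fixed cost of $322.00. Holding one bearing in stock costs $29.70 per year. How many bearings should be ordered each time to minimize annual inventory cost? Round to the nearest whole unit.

Annual demand D = 308 × 52 = 16,016.
EOQ = √(2DS / H) = √(2 × 16,016 × 322 / 29.7).
= √(10,314,304 / 29.7) = √347,282.963 ≈ 589.307.

Q* ≈ 589 bearings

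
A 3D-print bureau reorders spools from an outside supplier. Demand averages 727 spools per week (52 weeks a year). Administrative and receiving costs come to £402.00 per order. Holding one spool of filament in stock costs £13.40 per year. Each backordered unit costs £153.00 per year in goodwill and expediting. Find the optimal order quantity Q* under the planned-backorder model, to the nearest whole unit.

Annual demand D = 727 × 52 = 37,804.
With planned backorders, Q* = √(2DS/H) · √((H+B)/B).
√(2DS/H) = √(2 × 37,804 × 402 / 13.4) = 1506.068.
√((H+B)/B) = √((13.4+153)/153) = 1.0429.
Q* ≈ 1570.636.

Q* ≈ 1,571 spools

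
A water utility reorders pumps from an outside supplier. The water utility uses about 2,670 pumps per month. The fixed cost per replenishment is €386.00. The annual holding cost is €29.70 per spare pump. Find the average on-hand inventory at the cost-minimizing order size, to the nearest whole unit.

Average inventory ≈ 456 pumps

Annual demand D = 2,670 × 12 = 32,040.
EOQ = √(2DS/H) = √(2 × 32,040 × 386 / 29.7) ≈ 912.59.
Average inventory = Q*/2 ≈ 912.59 / 2 = 456.296.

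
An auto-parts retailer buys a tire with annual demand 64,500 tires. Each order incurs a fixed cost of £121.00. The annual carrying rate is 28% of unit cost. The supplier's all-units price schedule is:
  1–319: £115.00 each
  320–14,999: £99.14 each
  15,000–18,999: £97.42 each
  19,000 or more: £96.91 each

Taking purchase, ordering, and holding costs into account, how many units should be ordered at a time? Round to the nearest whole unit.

Q* ≈ 750 tires

Holding cost per unit per year at price C is H = 0.28·C.
For each price level, check whether its EOQ is feasible; otherwise the best quantity at that price is the breakpoint.
Tier 1 (£115.00): EOQ = 696.2 exceeds tier's upper bound 319, so this tier is dominated.
EOQ at £99.14 = 749.9 (feasible in tier 2): TC = 64,500×£99.14 + (64,500/749.9)×121 + (749.9/2)×0.28×£99.14 = £6,415,345.70.
EOQ at £97.42 = 756.5 < 15000, so use break Q=15000: TC = 64,500×£97.42 + (64,500/15000.0)×121 + (15000.0/2)×0.28×£97.42 = £6,488,692.30.
EOQ at £96.91 = 758.4 < 19000, so use break Q=19000: TC = 64,500×£96.91 + (64,500/19000.0)×121 + (19000.0/2)×0.28×£96.91 = £6,508,886.36.
Lowest total cost is £6,415,345.70 at Q = 749.9.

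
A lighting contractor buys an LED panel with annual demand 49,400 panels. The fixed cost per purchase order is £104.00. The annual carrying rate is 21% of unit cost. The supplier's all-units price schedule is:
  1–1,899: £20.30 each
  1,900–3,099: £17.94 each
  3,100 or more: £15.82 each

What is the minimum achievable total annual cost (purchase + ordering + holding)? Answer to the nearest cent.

Holding cost per unit per year at price C is H = 0.21·C.
For each price level, check whether its EOQ is feasible; otherwise the best quantity at that price is the breakpoint.
EOQ at £20.30 = 1552.5 (feasible in tier 1): TC = 49,400×£20.30 + (49,400/1552.5)×104 + (1552.5/2)×0.21×£20.30 = £1,009,438.40.
EOQ at £17.94 = 1651.5 < 1900, so use break Q=1900: TC = 49,400×£17.94 + (49,400/1900.0)×104 + (1900.0/2)×0.21×£17.94 = £892,519.03.
EOQ at £15.82 = 1758.7 < 3100, so use break Q=3100: TC = 49,400×£15.82 + (49,400/3100.0)×104 + (3100.0/2)×0.21×£15.82 = £788,314.70.
Lowest total cost among the candidates is at Q = 3100.0.

TC* ≈ £788,314.70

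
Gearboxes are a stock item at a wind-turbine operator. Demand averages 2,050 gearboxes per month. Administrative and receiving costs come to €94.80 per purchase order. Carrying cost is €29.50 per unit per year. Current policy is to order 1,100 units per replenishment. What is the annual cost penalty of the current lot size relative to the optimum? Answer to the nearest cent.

Annual demand D = 2,050 × 12 = 24,600.
EOQ = √(2DS/H) = √(2 × 24,600 × 94.8 / 29.5) ≈ 397.63.
Cost at Q* = (D/Q*)S + (Q*/2)H = √(2DSH) ≈ €11,729.99.
Cost at Q = 1,100: (24,600/1,100)×94.8 + (1,100/2)×29.5 = €2,120.07 + €16,225.00 = €18,345.07.
Excess = €18,345.07 − €11,729.99 = €6,615.08.

Extra cost ≈ €6,615.08 per year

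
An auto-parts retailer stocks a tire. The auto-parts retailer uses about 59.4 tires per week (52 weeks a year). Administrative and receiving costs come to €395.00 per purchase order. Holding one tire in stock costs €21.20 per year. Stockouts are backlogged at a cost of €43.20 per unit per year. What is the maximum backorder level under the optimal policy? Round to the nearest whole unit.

Annual demand D = 59.4 × 52 = 3,088.8.
With planned backorders, Q* = √(2DS/H) · √((H+B)/B).
√(2DS/H) = √(2 × 3,088.8 × 395 / 21.2) = 339.266.
√((H+B)/B) = √((21.2+43.2)/43.2) = 1.2210.
Q* ≈ 414.230.
S* = Q* · H/(H+B) = 414.230 × 21.2/64.4 ≈ 136.361.

S* ≈ 136 tires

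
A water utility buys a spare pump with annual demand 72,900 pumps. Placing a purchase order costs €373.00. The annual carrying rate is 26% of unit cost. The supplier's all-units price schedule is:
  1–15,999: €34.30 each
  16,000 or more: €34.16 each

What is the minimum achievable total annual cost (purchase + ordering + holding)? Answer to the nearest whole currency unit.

Holding cost per unit per year at price C is H = 0.26·C.
Evaluate total cost at each tier's feasible EOQ or, if the EOQ is below the tier, at the tier's minimum quantity.
EOQ at €34.30 = 2469.4 (feasible in tier 1): TC = 72,900×€34.30 + (72,900/2469.4)×373 + (2469.4/2)×0.26×€34.30 = €2,522,492.51.
EOQ at €34.16 = 2474.5 < 16000, so use break Q=16000: TC = 72,900×€34.16 + (72,900/16000.0)×373 + (16000.0/2)×0.26×€34.16 = €2,563,016.28.
Lowest total cost among the candidates is at Q = 2469.4.

TC* ≈ €2,522,493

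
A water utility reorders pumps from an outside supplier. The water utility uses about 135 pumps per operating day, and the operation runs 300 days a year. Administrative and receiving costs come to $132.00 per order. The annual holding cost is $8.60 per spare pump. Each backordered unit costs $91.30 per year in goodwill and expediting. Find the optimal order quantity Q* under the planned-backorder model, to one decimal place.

Annual demand D = 135 × 300 = 40,500.
With planned backorders, Q* = √(2DS/H) · √((H+B)/B).
√(2DS/H) = √(2 × 40,500 × 132 / 8.6) = 1115.014.
√((H+B)/B) = √((8.6+91.3)/91.3) = 1.0460.
Q* ≈ 1166.347.

Q* ≈ 1,166.3 pumps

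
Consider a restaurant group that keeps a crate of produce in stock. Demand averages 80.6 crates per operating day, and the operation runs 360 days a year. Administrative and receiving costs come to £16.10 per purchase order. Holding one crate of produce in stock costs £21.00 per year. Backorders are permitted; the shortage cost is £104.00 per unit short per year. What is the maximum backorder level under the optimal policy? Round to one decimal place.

S* ≈ 38.8 crates

Annual demand D = 80.6 × 360 = 29,016.
With planned backorders, Q* = √(2DS/H) · √((H+B)/B).
√(2DS/H) = √(2 × 29,016 × 16.1 / 21) = 210.929.
√((H+B)/B) = √((21+104)/104) = 1.0963.
Q* ≈ 231.247.
S* = Q* · H/(H+B) = 231.247 × 21/125 ≈ 38.849.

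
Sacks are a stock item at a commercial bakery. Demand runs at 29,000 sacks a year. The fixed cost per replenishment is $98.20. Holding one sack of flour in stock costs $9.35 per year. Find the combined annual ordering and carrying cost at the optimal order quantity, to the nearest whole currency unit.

EOQ = √(2DS/H) = √(2 × 29,000 × 98.2 / 9.35) ≈ 780.48.
At the optimum the two cost components are equal, so total cost = 2·(Q*/2)H = Q*·H.
Minimum total = √(2DSH) = √(2 × 29,000 × 98.2 × 9.35) ≈ 7297.524.

TC* ≈ $7,298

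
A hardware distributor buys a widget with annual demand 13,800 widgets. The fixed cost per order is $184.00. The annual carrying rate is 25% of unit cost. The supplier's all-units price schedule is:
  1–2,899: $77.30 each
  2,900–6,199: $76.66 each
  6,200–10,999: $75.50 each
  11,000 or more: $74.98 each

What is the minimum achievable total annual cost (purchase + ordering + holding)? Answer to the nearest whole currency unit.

TC* ≈ $1,076,647

Holding cost per unit per year at price C is H = 0.25·C.
For each price level, check whether its EOQ is feasible; otherwise the best quantity at that price is the breakpoint.
EOQ at $77.30 = 512.6 (feasible in tier 1): TC = 13,800×$77.30 + (13,800/512.6)×184 + (512.6/2)×0.25×$77.30 = $1,076,646.57.
EOQ at $76.66 = 514.8 < 2900, so use break Q=2900: TC = 13,800×$76.66 + (13,800/2900.0)×184 + (2900.0/2)×0.25×$76.66 = $1,086,572.84.
EOQ at $75.50 = 518.7 < 6200, so use break Q=6200: TC = 13,800×$75.50 + (13,800/6200.0)×184 + (6200.0/2)×0.25×$75.50 = $1,100,822.05.
EOQ at $74.98 = 520.5 < 11000, so use break Q=11000: TC = 13,800×$74.98 + (13,800/11000.0)×184 + (11000.0/2)×0.25×$74.98 = $1,138,052.34.
Lowest total cost among the candidates is at Q = 512.6.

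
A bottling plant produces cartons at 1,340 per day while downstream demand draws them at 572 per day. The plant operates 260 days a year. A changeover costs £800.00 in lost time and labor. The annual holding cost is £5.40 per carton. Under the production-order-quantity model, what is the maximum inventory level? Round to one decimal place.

I_max ≈ 5,025.5 cartons

Annual demand D = 572 × 260 = 148,720.
Production build-up factor (1 − d/p) = 1 − 572/1,340 = 0.5731.
Q* = √(2DS / (H(1 − d/p))) = √(2 × 148,720 × 800 / (5.4 × 0.5731)).
= √(237,952,000 / 3.0949) ≈ 8768.385.
Maximum inventory = Q*(1 − d/p) = 8768.385 × 0.5731 ≈ 5025.462.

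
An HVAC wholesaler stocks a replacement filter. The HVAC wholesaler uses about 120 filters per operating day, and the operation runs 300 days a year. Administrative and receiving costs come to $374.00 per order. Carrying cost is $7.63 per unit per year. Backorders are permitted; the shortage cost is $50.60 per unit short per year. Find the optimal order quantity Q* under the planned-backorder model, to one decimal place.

Annual demand D = 120 × 300 = 36,000.
With planned backorders, Q* = √(2DS/H) · √((H+B)/B).
√(2DS/H) = √(2 × 36,000 × 374 / 7.63) = 1878.624.
√((H+B)/B) = √((7.63+50.6)/50.6) = 1.0727.
Q* ≈ 2015.292.

Q* ≈ 2,015.3 filters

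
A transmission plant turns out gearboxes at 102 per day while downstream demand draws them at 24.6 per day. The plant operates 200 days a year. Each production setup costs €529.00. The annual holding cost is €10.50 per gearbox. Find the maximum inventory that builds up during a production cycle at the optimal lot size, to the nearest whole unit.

I_max ≈ 613 gearboxes

Annual demand D = 24.6 × 200 = 4,920.
Production build-up factor (1 − d/p) = 1 − 24.6/102 = 0.7588.
Q* = √(2DS / (H(1 − d/p))) = √(2 × 4,920 × 529 / (10.5 × 0.7588)).
= √(5,205,360 / 7.9676) ≈ 808.277.
Maximum inventory = Q*(1 − d/p) = 808.277 × 0.7588 ≈ 613.340.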